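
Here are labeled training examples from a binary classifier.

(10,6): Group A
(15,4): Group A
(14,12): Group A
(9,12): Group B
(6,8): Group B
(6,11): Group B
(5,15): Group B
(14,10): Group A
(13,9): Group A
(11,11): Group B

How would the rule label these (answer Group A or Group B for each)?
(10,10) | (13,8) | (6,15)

Group B, Group A, Group B

Comparing the two groups points to one rule — first > second.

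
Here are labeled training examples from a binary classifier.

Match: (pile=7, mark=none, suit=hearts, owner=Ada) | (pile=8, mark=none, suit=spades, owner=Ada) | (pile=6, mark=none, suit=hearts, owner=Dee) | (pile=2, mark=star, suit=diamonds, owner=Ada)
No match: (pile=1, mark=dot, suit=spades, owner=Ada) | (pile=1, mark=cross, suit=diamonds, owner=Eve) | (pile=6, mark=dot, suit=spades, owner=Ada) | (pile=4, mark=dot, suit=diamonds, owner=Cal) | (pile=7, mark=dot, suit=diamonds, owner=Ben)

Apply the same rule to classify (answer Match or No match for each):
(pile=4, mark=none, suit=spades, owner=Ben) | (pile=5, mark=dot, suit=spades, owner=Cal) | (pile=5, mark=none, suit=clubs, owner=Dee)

Every 'Match' example satisfies: mark is none OR mark is star. None of the 'No match' examples do.
(pile=4, mark=none, suit=spades, owner=Ben) — mark is none, hence Match.
(pile=5, mark=dot, suit=spades, owner=Cal) — mark is dot, hence No match.
(pile=5, mark=none, suit=clubs, owner=Dee) — mark is none, hence Match.

Match, No match, Match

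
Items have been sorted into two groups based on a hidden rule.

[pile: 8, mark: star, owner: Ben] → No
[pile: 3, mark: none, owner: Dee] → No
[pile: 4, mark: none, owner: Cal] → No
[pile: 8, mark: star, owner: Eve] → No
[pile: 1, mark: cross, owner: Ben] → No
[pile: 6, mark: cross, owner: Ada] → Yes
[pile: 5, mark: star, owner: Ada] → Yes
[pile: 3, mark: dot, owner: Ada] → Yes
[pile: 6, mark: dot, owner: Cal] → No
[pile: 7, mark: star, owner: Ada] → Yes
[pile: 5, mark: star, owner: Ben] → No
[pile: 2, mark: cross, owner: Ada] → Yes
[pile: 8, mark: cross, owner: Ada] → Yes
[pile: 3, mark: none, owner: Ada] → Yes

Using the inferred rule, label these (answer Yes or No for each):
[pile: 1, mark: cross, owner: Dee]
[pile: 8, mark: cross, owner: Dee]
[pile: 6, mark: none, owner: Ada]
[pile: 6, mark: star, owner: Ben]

Checking candidate rules against both groups, what survives is: owner is Ada.
[pile: 1, mark: cross, owner: Dee]: owner is Dee, lacks this property → No. [pile: 8, mark: cross, owner: Dee]: owner is Dee, lacks this property → No. [pile: 6, mark: none, owner: Ada]: owner is Ada, has this property → Yes. [pile: 6, mark: star, owner: Ben]: owner is Ben, lacks this property → No.

No, No, Yes, No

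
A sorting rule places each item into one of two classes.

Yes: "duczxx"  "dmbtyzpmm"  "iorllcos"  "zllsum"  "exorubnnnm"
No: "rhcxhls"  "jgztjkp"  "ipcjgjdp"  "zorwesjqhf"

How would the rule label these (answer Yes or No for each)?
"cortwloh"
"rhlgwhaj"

Checking candidate rules against both groups, what survives is: has a double letter.
"cortwloh" — no doubled letter, hence No.
"rhlgwhaj" — no doubled letter, hence No.

No, No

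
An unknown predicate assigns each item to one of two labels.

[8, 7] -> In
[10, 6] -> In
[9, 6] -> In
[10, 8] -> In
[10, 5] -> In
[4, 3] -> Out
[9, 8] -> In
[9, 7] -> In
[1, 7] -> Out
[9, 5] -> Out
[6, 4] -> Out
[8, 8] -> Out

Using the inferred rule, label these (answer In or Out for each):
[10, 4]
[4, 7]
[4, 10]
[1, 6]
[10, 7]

Out, Out, Out, Out, In

The distinguishing property — first > second AND sum ≥ 15 — holds for all the 'In' cases and none of the 'Out' cases.
[10, 4] → 10 > 4, 10+4 = 14 → Out.
[4, 7] → 4 < 7, 4+7 = 11 → Out.
[4, 10] → 4 < 10, 4+10 = 14 → Out.
[1, 6] → 1 < 6, 1+6 = 7 → Out.
[10, 7] → 10 > 7, 10+7 = 17 → In.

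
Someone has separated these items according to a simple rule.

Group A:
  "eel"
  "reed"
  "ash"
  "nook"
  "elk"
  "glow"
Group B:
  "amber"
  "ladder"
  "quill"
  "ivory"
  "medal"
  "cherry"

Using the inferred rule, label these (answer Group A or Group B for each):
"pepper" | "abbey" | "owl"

Group B, Group B, Group A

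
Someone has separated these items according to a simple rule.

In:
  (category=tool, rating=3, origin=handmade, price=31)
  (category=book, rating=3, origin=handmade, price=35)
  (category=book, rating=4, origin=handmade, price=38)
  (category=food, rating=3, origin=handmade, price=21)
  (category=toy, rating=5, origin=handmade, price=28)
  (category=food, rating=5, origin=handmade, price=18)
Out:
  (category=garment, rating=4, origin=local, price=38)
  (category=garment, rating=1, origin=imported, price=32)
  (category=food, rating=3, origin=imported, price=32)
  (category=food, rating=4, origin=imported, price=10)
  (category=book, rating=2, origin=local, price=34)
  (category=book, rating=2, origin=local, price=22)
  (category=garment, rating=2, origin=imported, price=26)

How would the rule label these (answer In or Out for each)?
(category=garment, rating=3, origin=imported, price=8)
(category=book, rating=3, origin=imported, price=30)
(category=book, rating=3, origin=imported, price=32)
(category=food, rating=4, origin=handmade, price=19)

Out, Out, Out, In

Every 'In' example satisfies: origin is handmade. None of the 'Out' examples do.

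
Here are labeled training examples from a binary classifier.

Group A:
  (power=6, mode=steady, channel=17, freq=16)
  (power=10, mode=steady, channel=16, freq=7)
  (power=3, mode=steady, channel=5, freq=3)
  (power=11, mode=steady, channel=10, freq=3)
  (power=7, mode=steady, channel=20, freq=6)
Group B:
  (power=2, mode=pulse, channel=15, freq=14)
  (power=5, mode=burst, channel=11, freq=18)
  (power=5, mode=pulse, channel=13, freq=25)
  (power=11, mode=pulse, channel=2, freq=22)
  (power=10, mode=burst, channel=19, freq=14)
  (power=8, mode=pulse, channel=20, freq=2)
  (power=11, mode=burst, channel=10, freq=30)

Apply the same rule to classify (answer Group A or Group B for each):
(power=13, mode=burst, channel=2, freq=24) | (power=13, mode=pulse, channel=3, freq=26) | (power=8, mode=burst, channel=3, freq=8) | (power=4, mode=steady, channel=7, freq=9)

Group B, Group B, Group B, Group A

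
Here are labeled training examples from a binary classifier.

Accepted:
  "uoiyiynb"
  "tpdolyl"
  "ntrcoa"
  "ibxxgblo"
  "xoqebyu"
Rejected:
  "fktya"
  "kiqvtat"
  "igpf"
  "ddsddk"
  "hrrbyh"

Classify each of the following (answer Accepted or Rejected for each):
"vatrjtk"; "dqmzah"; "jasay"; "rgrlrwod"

All 'Accepted' examples share one property — contains 'o' — and every 'Rejected' example lacks it.
Rejected: "vatrjtk", since no 'o'.
Rejected: "dqmzah", since no 'o'.
Rejected: "jasay", since no 'o'.
Accepted: "rgrlrwod", since has 'o'.

Rejected, Rejected, Rejected, Accepted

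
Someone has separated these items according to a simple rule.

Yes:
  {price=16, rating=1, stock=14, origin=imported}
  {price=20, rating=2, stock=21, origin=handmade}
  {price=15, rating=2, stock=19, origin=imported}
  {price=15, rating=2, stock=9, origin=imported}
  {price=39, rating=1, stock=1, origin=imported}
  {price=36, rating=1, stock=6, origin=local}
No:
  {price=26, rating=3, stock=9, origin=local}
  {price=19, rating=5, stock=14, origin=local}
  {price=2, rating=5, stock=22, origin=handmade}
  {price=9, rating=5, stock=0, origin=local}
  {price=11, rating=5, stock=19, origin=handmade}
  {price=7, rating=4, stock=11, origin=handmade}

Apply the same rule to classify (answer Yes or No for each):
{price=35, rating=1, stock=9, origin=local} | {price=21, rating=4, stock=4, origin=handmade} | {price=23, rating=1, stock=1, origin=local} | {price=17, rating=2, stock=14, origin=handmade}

'Yes' ⟺ rating ≤ 2.
{price=35, rating=1, stock=9, origin=local}: Yes (rating = 1). {price=21, rating=4, stock=4, origin=handmade}: No (rating = 4). {price=23, rating=1, stock=1, origin=local}: Yes (rating = 1). {price=17, rating=2, stock=14, origin=handmade}: Yes (rating = 2).

Yes, No, Yes, Yes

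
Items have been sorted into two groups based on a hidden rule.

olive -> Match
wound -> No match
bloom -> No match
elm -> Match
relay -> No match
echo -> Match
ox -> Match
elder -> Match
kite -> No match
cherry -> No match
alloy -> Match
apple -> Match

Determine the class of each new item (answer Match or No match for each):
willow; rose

A rule that fits every label: starts with a vowel — true of each 'Match' example, false of each 'No match' one.

No match, No match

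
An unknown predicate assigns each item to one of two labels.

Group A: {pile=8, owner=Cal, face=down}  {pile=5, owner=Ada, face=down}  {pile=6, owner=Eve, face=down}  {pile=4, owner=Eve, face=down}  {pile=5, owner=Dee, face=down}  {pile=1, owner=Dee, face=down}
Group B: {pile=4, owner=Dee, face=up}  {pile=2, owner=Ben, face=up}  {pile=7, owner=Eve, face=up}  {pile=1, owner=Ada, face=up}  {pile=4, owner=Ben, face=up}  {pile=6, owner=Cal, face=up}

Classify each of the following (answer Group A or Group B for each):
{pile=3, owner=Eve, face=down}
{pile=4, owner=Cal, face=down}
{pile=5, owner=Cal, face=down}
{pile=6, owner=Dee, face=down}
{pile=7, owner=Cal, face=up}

Group A, Group A, Group A, Group A, Group B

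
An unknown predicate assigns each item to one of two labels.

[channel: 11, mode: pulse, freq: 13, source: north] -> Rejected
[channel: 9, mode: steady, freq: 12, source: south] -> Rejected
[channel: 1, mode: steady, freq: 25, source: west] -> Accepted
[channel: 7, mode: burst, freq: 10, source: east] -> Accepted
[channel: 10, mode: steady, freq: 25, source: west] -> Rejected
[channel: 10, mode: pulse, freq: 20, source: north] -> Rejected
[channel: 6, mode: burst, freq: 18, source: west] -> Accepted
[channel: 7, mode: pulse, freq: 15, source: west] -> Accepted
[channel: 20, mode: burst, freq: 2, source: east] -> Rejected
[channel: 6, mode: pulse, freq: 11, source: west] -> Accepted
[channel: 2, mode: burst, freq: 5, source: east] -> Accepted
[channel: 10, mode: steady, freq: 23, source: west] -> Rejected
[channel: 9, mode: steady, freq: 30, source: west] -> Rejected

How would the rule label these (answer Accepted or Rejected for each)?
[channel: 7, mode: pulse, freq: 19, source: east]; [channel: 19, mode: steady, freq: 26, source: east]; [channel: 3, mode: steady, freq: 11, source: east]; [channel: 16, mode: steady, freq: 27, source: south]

Rule: channel ≤ 7. This holds for each 'Accepted' example and fails for each 'Rejected' one.
[channel: 7, mode: pulse, freq: 19, source: east]: Accepted (channel = 7). [channel: 19, mode: steady, freq: 26, source: east]: Rejected (channel = 19). [channel: 3, mode: steady, freq: 11, source: east]: Accepted (channel = 3). [channel: 16, mode: steady, freq: 27, source: south]: Rejected (channel = 16).

Accepted, Rejected, Accepted, Rejected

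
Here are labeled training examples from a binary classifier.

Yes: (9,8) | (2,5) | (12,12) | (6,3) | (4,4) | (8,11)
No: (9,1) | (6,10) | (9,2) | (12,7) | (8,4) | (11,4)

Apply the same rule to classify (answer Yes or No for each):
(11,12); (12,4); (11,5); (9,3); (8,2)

All 'Yes' examples share one property — |first − second| ≤ 3 — and every 'No' example lacks it.
(11,12) → |11−12| = 1 → Yes. (12,4) → |12−4| = 8 → No. (11,5) → |11−5| = 6 → No. (9,3) → |9−3| = 6 → No. (8,2) → |8−2| = 6 → No.

Yes, No, No, No, No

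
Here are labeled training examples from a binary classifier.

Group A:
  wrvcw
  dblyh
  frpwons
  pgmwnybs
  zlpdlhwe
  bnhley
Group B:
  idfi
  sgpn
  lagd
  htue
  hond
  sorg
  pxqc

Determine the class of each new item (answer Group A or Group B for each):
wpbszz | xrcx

Group A, Group B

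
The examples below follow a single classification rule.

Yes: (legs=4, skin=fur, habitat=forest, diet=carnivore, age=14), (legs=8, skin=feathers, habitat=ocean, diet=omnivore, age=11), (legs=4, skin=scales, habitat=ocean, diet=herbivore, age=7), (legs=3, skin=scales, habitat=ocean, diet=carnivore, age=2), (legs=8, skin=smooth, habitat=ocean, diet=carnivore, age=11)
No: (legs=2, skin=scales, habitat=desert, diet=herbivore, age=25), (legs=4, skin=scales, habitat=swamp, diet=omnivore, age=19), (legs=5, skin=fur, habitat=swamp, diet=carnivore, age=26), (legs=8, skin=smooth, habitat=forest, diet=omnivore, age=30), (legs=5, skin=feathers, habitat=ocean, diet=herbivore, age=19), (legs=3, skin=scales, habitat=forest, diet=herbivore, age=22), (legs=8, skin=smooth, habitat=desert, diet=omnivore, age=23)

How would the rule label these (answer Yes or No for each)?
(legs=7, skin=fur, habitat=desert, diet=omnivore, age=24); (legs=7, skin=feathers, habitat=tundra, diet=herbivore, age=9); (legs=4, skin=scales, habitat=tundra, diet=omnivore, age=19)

The classifier is using: age ≤ 14.

No, Yes, No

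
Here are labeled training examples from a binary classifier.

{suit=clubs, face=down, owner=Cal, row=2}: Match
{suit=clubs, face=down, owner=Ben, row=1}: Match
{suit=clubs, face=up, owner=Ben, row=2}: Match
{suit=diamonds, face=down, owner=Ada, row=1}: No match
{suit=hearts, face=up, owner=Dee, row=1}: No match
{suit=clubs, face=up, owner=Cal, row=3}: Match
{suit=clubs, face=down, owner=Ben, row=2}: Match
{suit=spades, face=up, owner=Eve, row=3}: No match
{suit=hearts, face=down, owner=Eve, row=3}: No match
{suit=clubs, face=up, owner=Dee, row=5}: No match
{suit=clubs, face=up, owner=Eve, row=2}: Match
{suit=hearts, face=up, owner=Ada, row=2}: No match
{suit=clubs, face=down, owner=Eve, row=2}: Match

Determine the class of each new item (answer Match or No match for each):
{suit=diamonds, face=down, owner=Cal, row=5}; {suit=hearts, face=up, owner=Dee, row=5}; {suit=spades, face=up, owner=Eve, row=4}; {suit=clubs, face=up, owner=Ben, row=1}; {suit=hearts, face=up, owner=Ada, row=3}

No match, No match, No match, Match, No match

A rule that fits every label: suit is clubs AND row ≤ 3 — true of each 'Match' example, false of each 'No match' one.
{suit=diamonds, face=down, owner=Cal, row=5}: suit is diamonds, row = 5 — doesn't match, so No match.
{suit=hearts, face=up, owner=Dee, row=5}: suit is hearts, row = 5 — doesn't match, so No match.
{suit=spades, face=up, owner=Eve, row=4}: suit is spades, row = 4 — doesn't match, so No match.
{suit=clubs, face=up, owner=Ben, row=1}: suit is clubs, row = 1 — has this property, so Match.
{suit=hearts, face=up, owner=Ada, row=3}: suit is hearts, row = 3 — doesn't match, so No match.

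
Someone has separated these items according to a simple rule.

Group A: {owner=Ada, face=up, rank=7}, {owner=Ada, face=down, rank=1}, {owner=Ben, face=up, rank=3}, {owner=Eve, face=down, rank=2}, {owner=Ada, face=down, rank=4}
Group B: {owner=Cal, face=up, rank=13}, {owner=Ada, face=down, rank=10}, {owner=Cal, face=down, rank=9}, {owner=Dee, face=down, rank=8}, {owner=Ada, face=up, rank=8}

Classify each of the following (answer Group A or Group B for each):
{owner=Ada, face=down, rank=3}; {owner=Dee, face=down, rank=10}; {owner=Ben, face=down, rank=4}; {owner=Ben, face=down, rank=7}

Group A, Group B, Group A, Group A

The simplest hypothesis consistent with all the labels is: rank ≤ 7.
{owner=Ada, face=down, rank=3} — rank = 3, hence Group A.
{owner=Dee, face=down, rank=10} — rank = 10, hence Group B.
{owner=Ben, face=down, rank=4} — rank = 4, hence Group A.
{owner=Ben, face=down, rank=7} — rank = 7, hence Group A.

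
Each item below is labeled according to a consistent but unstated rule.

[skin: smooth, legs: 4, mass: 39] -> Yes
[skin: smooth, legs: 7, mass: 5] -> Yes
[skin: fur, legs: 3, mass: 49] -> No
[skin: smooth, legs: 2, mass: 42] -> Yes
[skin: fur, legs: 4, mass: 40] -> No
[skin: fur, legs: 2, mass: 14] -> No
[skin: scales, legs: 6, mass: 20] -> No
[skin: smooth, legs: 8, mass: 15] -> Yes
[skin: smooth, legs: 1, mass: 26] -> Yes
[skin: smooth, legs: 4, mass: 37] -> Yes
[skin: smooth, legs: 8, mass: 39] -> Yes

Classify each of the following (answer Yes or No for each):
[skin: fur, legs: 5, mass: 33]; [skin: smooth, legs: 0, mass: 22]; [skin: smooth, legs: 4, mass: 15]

One predicate separates the groups cleanly: skin is smooth.
[skin: fur, legs: 5, mass: 33] — skin is fur, hence No. [skin: smooth, legs: 0, mass: 22] — skin is smooth, hence Yes. [skin: smooth, legs: 4, mass: 15] — skin is smooth, hence Yes.

No, Yes, Yes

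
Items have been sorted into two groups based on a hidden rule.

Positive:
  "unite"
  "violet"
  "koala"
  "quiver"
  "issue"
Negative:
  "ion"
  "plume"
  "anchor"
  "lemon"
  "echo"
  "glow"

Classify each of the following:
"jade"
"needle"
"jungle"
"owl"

The rule appears to be: has ≥ 3 vowels.

Negative, Positive, Negative, Negative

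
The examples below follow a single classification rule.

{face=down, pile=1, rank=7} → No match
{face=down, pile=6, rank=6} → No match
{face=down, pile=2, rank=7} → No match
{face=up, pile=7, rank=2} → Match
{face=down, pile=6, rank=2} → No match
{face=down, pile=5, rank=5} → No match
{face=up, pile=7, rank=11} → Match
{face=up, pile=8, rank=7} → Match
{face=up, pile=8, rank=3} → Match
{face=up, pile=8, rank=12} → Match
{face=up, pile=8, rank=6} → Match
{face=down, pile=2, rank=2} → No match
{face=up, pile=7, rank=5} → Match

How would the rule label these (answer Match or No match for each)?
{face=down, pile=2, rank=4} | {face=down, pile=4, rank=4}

No match, No match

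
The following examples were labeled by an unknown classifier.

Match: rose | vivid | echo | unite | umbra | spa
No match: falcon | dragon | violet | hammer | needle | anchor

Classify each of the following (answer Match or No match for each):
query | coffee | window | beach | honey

One predicate separates the groups cleanly: length ≤ 5.
query: length 5, matches → Match.
coffee: length 6, fails the rule → No match.
window: length 6, fails the rule → No match.
beach: length 5, matches → Match.
honey: length 5, matches → Match.

Match, No match, No match, Match, Match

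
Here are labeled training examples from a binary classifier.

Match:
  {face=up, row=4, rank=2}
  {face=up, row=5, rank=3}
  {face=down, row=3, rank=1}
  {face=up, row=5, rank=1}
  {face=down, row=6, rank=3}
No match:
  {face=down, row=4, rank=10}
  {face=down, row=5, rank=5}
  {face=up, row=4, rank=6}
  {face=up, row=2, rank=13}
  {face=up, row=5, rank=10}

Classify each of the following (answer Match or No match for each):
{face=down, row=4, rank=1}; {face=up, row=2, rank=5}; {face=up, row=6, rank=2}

Match, No match, Match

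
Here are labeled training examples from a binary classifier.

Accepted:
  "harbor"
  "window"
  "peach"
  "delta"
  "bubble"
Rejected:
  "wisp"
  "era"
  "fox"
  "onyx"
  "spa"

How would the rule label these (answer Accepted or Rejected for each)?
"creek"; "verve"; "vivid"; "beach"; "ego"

The pattern is that an item is 'Accepted' exactly when: length ≥ 5.
"creek": length 5 — passes, so Accepted.
"verve": length 5 — passes, so Accepted.
"vivid": length 5 — passes, so Accepted.
"beach": length 5 — passes, so Accepted.
"ego": length 3 — doesn't qualify, so Rejected.

Accepted, Accepted, Accepted, Accepted, Rejected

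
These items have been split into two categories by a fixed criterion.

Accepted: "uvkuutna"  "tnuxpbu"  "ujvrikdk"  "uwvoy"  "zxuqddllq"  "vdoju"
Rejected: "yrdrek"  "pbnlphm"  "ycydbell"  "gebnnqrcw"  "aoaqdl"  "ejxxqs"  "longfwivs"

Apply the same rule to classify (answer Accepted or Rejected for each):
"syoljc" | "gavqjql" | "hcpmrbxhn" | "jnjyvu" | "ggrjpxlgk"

Rejected, Rejected, Rejected, Accepted, Rejected

Rule: contains 'u'. This holds for each 'Accepted' example and fails for each 'Rejected' one.
"syoljc": no 'u', lacks this property → Rejected.
"gavqjql": no 'u', lacks this property → Rejected.
"hcpmrbxhn": no 'u', lacks this property → Rejected.
"jnjyvu": has 'u', satisfies this → Accepted.
"ggrjpxlgk": no 'u', lacks this property → Rejected.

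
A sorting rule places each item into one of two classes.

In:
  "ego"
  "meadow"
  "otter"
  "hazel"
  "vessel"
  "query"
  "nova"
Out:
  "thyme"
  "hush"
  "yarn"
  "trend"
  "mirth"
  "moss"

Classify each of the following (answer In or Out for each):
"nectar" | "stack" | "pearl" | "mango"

The common property of the 'In' items is: has ≥ 2 vowels. No 'Out' item has it.
"nectar" — 2 vowels, hence In. "stack" — 1 vowel, hence Out. "pearl" — 2 vowels, hence In. "mango" — 2 vowels, hence In.

In, Out, In, In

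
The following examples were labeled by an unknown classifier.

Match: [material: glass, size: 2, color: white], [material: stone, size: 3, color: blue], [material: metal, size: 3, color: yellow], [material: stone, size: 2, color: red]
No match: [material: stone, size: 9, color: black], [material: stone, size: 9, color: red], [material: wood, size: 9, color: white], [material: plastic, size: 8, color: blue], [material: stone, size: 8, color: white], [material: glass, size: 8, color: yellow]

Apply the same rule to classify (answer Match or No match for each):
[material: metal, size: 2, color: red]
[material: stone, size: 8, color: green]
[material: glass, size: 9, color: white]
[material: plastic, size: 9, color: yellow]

Match, No match, No match, No match

The distinguishing property — size ≤ 3 — holds for all the 'Match' cases and none of the 'No match' cases.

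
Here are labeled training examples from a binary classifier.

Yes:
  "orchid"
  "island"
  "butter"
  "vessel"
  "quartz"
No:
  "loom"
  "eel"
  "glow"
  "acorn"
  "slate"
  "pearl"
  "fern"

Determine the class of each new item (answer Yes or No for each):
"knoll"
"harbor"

One predicate separates the groups cleanly: length 6.
"knoll": No (length 5). "harbor": Yes (length 6).

No, Yes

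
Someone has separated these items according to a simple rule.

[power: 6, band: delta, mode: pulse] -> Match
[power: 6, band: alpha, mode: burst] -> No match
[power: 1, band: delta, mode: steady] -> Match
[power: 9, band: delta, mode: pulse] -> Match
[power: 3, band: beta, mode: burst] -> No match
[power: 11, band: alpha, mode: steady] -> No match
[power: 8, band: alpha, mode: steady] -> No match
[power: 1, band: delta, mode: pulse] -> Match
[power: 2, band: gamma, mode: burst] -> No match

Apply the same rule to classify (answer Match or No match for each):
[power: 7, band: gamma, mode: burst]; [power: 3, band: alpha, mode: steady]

Checking candidate rules against both groups, what survives is: band is delta.
No match: [power: 7, band: gamma, mode: burst], since band is gamma. No match: [power: 3, band: alpha, mode: steady], since band is alpha.

No match, No match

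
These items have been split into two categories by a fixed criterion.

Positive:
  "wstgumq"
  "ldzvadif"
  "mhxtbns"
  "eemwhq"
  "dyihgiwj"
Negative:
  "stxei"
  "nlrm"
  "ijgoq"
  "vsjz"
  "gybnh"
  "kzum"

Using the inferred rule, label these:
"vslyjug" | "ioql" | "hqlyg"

Positive, Negative, Negative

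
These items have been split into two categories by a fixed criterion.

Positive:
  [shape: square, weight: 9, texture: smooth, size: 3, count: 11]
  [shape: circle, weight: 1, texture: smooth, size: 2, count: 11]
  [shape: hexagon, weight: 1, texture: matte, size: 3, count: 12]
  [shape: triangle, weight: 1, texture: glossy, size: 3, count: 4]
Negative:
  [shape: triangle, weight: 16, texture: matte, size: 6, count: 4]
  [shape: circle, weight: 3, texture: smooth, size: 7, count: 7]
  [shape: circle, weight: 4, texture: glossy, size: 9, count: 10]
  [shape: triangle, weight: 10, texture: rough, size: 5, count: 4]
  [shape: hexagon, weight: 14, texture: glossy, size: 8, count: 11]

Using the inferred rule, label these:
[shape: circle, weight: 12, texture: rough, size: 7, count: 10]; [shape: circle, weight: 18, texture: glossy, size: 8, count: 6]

Negative, Negative

'Positive' ⟺ size ≤ 3.
[shape: circle, weight: 12, texture: rough, size: 7, count: 10]: size = 7, does not pass → Negative.
[shape: circle, weight: 18, texture: glossy, size: 8, count: 6]: size = 8, does not pass → Negative.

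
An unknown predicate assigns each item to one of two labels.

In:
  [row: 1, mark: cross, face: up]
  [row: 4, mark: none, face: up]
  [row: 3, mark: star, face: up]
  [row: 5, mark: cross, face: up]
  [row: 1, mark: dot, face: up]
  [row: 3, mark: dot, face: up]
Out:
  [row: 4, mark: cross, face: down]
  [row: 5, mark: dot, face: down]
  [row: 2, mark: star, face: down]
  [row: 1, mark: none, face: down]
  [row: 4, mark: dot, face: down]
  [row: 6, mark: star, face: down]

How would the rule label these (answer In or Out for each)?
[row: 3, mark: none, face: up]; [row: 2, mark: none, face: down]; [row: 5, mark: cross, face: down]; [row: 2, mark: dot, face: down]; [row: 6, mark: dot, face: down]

The rule appears to be: face is up.
In: [row: 3, mark: none, face: up], since face is up.
Out: [row: 2, mark: none, face: down], since face is down.
Out: [row: 5, mark: cross, face: down], since face is down.
Out: [row: 2, mark: dot, face: down], since face is down.
Out: [row: 6, mark: dot, face: down], since face is down.

In, Out, Out, Out, Out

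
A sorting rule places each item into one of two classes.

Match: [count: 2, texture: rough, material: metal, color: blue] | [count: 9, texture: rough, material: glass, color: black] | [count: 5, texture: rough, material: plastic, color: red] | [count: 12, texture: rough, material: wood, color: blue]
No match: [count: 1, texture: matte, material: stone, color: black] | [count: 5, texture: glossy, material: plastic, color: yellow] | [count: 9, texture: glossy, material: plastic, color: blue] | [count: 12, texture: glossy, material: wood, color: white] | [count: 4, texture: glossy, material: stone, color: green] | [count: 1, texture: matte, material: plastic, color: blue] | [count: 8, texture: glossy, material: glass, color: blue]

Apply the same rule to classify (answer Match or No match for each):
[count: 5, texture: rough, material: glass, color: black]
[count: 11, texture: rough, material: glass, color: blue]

Match, Match

Every 'Match' example satisfies: texture is rough. None of the 'No match' examples do.
[count: 5, texture: rough, material: glass, color: black] — texture is rough, hence Match.
[count: 11, texture: rough, material: glass, color: blue] — texture is rough, hence Match.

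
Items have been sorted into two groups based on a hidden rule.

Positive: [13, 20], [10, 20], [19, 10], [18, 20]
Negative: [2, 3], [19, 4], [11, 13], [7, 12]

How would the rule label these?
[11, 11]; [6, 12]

Negative, Negative

One predicate separates the groups cleanly: sum ≥ 29.
[11, 11]: Negative (11+11 = 22). [6, 12]: Negative (6+12 = 18).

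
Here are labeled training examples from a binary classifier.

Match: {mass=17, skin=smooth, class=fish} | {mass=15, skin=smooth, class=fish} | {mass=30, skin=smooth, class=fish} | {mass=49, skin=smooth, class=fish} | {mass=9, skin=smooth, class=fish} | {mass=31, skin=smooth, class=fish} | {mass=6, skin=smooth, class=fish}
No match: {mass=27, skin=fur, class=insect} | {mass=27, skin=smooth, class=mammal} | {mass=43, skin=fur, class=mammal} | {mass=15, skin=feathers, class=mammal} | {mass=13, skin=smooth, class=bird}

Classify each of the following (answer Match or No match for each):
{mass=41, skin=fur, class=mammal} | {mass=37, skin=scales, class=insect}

No match, No match

Every 'Match' example satisfies: class is fish. None of the 'No match' examples do.
{mass=41, skin=fur, class=mammal} — class is mammal, hence No match.
{mass=37, skin=scales, class=insect} — class is insect, hence No match.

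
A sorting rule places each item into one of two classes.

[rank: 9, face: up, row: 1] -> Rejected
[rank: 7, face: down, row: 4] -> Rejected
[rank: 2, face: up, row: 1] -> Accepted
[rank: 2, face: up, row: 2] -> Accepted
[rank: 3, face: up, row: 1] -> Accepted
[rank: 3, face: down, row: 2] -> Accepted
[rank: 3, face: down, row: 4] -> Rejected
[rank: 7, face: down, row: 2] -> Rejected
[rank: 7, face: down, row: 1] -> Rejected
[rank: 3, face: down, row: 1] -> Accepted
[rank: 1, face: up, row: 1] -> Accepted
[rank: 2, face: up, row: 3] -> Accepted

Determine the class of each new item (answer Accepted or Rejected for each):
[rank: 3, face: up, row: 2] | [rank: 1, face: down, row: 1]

Accepted, Accepted

All 'Accepted' examples share one property — row ≤ 3 AND rank ≤ 3 — and every 'Rejected' example lacks it.
[rank: 3, face: up, row: 2]: Accepted (row = 2, rank = 3).
[rank: 1, face: down, row: 1]: Accepted (row = 1, rank = 1).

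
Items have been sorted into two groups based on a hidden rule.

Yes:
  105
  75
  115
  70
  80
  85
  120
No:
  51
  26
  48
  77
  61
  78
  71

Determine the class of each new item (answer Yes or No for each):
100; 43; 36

'Yes' ⟺ multiple of 5.
100 — 100 = 5·20, hence Yes.
43 — 43 = 5·8 + 3, hence No.
36 — 36 = 5·7 + 1, hence No.

Yes, No, No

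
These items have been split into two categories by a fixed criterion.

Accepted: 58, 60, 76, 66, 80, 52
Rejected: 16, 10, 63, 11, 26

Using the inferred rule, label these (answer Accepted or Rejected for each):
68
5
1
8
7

Accepted, Rejected, Rejected, Rejected, Rejected

Rule: even AND at least 52. This holds for each 'Accepted' example and fails for each 'Rejected' one.
Accepted: 68, since 68 is even, 68 ≥ 52.
Rejected: 5, since 5 is odd, 5 < 52.
Rejected: 1, since 1 is odd, 1 < 52.
Rejected: 8, since 8 is even, 8 < 52.
Rejected: 7, since 7 is odd, 7 < 52.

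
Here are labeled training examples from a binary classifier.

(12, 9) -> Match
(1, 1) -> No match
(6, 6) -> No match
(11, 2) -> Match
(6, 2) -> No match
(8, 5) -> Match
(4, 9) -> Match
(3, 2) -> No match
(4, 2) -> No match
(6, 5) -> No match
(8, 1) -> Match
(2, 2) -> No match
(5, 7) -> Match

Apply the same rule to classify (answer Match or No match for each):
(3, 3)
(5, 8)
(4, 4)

No match, Match, No match

Every 'Match' example satisfies: max ≥ 7. None of the 'No match' examples do.
(3, 3): max 3 — fails this test, so No match.
(5, 8): max 8 — meets the rule, so Match.
(4, 4): max 4 — fails this test, so No match.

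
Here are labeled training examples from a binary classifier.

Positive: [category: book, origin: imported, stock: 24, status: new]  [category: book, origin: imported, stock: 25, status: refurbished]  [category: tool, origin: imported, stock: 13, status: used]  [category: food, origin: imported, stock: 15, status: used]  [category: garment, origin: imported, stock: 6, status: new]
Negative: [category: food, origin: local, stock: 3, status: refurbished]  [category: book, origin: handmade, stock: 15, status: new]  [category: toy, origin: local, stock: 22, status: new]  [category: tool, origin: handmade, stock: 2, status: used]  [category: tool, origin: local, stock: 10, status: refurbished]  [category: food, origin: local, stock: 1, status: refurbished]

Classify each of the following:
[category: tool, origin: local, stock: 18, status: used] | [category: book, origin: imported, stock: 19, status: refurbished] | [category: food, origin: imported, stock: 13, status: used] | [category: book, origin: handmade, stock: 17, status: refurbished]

Comparing the two groups points to one rule — origin is imported.
[category: tool, origin: local, stock: 18, status: used]: origin is local — lacks this property, so Negative.
[category: book, origin: imported, stock: 19, status: refurbished]: origin is imported — checks out, so Positive.
[category: food, origin: imported, stock: 13, status: used]: origin is imported — checks out, so Positive.
[category: book, origin: handmade, stock: 17, status: refurbished]: origin is handmade — lacks this property, so Negative.

Negative, Positive, Positive, Negative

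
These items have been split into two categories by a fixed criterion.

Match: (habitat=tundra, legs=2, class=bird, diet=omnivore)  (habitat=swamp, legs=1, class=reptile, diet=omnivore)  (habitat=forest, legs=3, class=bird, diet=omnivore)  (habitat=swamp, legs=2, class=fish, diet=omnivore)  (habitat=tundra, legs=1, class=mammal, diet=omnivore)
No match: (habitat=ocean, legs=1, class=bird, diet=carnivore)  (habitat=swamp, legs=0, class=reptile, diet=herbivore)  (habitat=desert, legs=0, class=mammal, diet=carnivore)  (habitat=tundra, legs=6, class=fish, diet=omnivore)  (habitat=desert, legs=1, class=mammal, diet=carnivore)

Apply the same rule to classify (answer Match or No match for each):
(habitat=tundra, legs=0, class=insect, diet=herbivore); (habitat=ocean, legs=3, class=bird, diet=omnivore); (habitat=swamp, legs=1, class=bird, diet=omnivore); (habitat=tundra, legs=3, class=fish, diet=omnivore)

No match, Match, Match, Match

The distinguishing property — diet is omnivore AND legs ≤ 3 — holds for all the 'Match' cases and none of the 'No match' cases.
(habitat=tundra, legs=0, class=insect, diet=herbivore) — diet is herbivore, legs = 0, hence No match.
(habitat=ocean, legs=3, class=bird, diet=omnivore) — diet is omnivore, legs = 3, hence Match.
(habitat=swamp, legs=1, class=bird, diet=omnivore) — diet is omnivore, legs = 1, hence Match.
(habitat=tundra, legs=3, class=fish, diet=omnivore) — diet is omnivore, legs = 3, hence Match.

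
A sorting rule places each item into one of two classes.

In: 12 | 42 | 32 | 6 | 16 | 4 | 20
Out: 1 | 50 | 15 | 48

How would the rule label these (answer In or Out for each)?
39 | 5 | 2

Out, Out, In

The distinguishing property — even AND at most 42 — holds for all the 'In' cases and none of the 'Out' cases.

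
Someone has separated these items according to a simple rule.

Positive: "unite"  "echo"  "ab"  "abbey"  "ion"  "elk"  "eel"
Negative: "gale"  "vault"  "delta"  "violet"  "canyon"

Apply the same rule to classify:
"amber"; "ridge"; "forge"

Positive, Negative, Negative

The rule appears to be: starts with a vowel.
"amber": starts with 'a' — matches, so Positive. "ridge": starts with 'r' — doesn't match, so Negative. "forge": starts with 'f' — doesn't match, so Negative.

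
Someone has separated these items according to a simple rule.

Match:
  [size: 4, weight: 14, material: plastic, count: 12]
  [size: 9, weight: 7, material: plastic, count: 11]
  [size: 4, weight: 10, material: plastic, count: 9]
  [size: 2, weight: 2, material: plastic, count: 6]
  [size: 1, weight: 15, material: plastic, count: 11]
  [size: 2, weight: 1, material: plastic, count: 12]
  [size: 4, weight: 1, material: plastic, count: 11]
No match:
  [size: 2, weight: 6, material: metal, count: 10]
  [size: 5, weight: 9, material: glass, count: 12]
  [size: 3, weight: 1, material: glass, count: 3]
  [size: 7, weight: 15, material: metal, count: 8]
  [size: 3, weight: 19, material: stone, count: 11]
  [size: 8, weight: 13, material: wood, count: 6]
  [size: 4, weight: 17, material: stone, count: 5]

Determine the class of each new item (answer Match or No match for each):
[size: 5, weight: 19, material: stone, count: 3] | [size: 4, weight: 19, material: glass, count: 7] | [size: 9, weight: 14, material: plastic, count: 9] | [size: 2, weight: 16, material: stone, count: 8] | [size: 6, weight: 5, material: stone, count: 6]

No match, No match, Match, No match, No match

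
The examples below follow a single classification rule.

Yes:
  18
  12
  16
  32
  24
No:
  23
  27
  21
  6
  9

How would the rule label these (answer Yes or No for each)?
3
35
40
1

The simplest hypothesis consistent with all the labels is: even AND at least 9.
3: No (3 is odd, 3 < 9). 35: No (35 is odd, 35 ≥ 9). 40: Yes (40 is even, 40 ≥ 9). 1: No (1 is odd, 1 < 9).

No, No, Yes, No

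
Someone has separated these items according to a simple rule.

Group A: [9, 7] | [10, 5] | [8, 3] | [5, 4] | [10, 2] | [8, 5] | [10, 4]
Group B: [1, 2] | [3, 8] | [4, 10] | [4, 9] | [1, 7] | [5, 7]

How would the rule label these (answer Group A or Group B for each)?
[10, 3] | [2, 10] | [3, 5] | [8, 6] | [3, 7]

Group A, Group B, Group B, Group A, Group B

All 'Group A' examples share one property — first > second — and every 'Group B' example lacks it.
[10, 3]: 10 > 3, matches → Group A. [2, 10]: 2 < 10, does not pass → Group B. [3, 5]: 3 < 5, does not pass → Group B. [8, 6]: 8 > 6, matches → Group A. [3, 7]: 3 < 7, does not pass → Group B.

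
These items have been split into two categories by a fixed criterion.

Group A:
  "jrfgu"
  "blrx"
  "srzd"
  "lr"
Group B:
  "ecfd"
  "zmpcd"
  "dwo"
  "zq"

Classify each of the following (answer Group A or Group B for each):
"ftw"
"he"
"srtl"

A rule that fits every label: contains 'r' — true of each 'Group A' example, false of each 'Group B' one.
"ftw": no 'r' — fails this test, so Group B.
"he": no 'r' — fails this test, so Group B.
"srtl": has 'r' — has this property, so Group A.

Group B, Group B, Group A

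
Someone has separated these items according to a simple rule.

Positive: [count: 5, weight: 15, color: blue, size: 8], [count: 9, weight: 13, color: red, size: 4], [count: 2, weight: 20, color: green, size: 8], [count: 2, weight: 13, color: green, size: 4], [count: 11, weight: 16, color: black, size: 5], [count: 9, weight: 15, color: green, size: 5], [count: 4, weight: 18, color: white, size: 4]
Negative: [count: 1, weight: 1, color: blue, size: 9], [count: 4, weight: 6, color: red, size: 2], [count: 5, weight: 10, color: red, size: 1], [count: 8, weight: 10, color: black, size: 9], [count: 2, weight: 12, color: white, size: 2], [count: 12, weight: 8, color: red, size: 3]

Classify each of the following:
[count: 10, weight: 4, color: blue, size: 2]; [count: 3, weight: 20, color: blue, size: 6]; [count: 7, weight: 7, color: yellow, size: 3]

A rule that fits every label: weight ≥ 13 — true of each 'Positive' example, false of each 'Negative' one.
[count: 10, weight: 4, color: blue, size: 2] → weight = 4 → Negative. [count: 3, weight: 20, color: blue, size: 6] → weight = 20 → Positive. [count: 7, weight: 7, color: yellow, size: 3] → weight = 7 → Negative.

Negative, Positive, Negative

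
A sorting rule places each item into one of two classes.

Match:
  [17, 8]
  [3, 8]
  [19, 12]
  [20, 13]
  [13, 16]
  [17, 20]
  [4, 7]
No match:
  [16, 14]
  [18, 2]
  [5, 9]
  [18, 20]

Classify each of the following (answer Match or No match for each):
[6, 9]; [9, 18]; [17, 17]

Checking candidate rules against both groups, what survives is: sum is odd.
[6, 9]: Match (6+9 = 15). [9, 18]: Match (9+18 = 27). [17, 17]: No match (17+17 = 34).

Match, Match, No match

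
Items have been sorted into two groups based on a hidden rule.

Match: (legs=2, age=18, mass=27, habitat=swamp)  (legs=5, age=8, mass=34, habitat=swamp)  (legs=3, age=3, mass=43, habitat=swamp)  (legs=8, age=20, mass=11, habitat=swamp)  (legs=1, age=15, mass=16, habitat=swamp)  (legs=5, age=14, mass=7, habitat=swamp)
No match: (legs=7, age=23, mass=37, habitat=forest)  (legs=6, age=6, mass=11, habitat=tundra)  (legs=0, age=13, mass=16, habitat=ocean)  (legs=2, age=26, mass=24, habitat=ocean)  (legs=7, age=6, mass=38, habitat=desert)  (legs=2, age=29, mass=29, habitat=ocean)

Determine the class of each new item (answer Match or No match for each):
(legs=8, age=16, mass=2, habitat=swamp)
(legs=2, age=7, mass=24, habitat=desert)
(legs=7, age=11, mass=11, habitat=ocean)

A rule that fits every label: habitat is swamp — true of each 'Match' example, false of each 'No match' one.

Match, No match, No match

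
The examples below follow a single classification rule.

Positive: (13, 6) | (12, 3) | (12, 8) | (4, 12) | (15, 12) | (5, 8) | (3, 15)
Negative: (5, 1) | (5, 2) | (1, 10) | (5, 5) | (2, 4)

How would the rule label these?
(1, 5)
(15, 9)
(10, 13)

Negative, Positive, Positive

The distinguishing property — sum ≥ 13 — holds for all the 'Positive' cases and none of the 'Negative' cases.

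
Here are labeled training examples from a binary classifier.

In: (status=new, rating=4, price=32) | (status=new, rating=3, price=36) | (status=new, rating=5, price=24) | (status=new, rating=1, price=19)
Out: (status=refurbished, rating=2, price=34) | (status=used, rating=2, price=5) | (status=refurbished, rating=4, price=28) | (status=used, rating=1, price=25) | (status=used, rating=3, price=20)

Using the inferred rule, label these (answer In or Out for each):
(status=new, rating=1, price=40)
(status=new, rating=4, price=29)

In, In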